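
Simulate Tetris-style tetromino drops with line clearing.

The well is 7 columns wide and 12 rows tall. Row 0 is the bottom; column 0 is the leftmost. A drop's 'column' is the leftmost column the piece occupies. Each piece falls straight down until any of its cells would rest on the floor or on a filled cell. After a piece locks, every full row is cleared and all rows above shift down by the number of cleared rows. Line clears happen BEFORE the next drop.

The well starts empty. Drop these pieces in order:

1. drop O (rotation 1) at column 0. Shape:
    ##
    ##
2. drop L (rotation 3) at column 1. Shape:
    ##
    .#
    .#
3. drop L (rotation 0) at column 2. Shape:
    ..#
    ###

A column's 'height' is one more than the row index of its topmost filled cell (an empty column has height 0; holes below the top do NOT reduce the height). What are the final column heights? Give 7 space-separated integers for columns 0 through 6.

Answer: 2 3 4 4 5 0 0

Derivation:
Drop 1: O rot1 at col 0 lands with bottom-row=0; cleared 0 line(s) (total 0); column heights now [2 2 0 0 0 0 0], max=2
Drop 2: L rot3 at col 1 lands with bottom-row=0; cleared 0 line(s) (total 0); column heights now [2 3 3 0 0 0 0], max=3
Drop 3: L rot0 at col 2 lands with bottom-row=3; cleared 0 line(s) (total 0); column heights now [2 3 4 4 5 0 0], max=5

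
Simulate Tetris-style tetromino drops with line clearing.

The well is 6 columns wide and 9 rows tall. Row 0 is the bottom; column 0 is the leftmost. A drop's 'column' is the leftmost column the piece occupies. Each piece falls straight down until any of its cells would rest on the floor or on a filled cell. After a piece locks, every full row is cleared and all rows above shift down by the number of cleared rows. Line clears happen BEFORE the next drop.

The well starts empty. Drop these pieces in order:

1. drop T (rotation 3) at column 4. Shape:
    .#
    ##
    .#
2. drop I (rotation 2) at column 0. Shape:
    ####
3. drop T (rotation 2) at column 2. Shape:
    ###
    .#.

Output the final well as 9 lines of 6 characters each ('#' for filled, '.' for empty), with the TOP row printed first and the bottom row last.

Drop 1: T rot3 at col 4 lands with bottom-row=0; cleared 0 line(s) (total 0); column heights now [0 0 0 0 2 3], max=3
Drop 2: I rot2 at col 0 lands with bottom-row=0; cleared 0 line(s) (total 0); column heights now [1 1 1 1 2 3], max=3
Drop 3: T rot2 at col 2 lands with bottom-row=1; cleared 0 line(s) (total 0); column heights now [1 1 3 3 3 3], max=3

Answer: ......
......
......
......
......
......
..####
...###
####.#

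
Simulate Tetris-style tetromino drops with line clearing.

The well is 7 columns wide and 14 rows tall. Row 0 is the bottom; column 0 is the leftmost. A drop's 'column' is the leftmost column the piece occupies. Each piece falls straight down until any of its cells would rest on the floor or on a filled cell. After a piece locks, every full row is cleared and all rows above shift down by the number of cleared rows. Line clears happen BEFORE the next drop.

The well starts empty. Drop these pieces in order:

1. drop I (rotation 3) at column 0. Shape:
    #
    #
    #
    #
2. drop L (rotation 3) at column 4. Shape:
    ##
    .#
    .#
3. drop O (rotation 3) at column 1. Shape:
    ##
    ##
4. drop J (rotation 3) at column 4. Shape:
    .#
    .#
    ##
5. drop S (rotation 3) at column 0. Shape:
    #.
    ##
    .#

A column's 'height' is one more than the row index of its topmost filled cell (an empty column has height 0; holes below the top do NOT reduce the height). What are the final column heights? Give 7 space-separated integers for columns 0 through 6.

Drop 1: I rot3 at col 0 lands with bottom-row=0; cleared 0 line(s) (total 0); column heights now [4 0 0 0 0 0 0], max=4
Drop 2: L rot3 at col 4 lands with bottom-row=0; cleared 0 line(s) (total 0); column heights now [4 0 0 0 3 3 0], max=4
Drop 3: O rot3 at col 1 lands with bottom-row=0; cleared 0 line(s) (total 0); column heights now [4 2 2 0 3 3 0], max=4
Drop 4: J rot3 at col 4 lands with bottom-row=3; cleared 0 line(s) (total 0); column heights now [4 2 2 0 4 6 0], max=6
Drop 5: S rot3 at col 0 lands with bottom-row=3; cleared 0 line(s) (total 0); column heights now [6 5 2 0 4 6 0], max=6

Answer: 6 5 2 0 4 6 0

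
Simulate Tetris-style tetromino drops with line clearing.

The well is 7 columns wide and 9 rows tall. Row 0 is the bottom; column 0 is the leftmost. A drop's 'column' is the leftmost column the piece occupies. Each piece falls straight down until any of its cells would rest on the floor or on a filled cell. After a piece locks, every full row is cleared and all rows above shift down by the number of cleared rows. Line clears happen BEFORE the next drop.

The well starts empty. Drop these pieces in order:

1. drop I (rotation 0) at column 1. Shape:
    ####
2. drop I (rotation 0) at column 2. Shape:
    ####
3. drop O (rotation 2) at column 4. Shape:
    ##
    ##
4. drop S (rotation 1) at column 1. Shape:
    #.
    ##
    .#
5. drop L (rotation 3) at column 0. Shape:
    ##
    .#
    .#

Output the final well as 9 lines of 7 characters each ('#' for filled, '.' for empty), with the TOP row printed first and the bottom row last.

Drop 1: I rot0 at col 1 lands with bottom-row=0; cleared 0 line(s) (total 0); column heights now [0 1 1 1 1 0 0], max=1
Drop 2: I rot0 at col 2 lands with bottom-row=1; cleared 0 line(s) (total 0); column heights now [0 1 2 2 2 2 0], max=2
Drop 3: O rot2 at col 4 lands with bottom-row=2; cleared 0 line(s) (total 0); column heights now [0 1 2 2 4 4 0], max=4
Drop 4: S rot1 at col 1 lands with bottom-row=2; cleared 0 line(s) (total 0); column heights now [0 5 4 2 4 4 0], max=5
Drop 5: L rot3 at col 0 lands with bottom-row=5; cleared 0 line(s) (total 0); column heights now [8 8 4 2 4 4 0], max=8

Answer: .......
##.....
.#.....
.#.....
.#.....
.##.##.
..#.##.
..####.
.####..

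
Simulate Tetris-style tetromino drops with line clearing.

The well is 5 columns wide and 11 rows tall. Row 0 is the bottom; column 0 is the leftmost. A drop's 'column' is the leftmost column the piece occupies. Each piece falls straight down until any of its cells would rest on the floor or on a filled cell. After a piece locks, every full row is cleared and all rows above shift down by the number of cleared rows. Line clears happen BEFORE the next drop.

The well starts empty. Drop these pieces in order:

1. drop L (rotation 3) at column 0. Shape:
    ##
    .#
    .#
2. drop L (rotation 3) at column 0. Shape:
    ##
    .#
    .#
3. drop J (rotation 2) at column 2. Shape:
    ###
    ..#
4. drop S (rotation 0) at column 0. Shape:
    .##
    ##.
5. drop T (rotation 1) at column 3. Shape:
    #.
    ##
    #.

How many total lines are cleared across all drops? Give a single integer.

Drop 1: L rot3 at col 0 lands with bottom-row=0; cleared 0 line(s) (total 0); column heights now [3 3 0 0 0], max=3
Drop 2: L rot3 at col 0 lands with bottom-row=3; cleared 0 line(s) (total 0); column heights now [6 6 0 0 0], max=6
Drop 3: J rot2 at col 2 lands with bottom-row=0; cleared 0 line(s) (total 0); column heights now [6 6 2 2 2], max=6
Drop 4: S rot0 at col 0 lands with bottom-row=6; cleared 0 line(s) (total 0); column heights now [7 8 8 2 2], max=8
Drop 5: T rot1 at col 3 lands with bottom-row=2; cleared 0 line(s) (total 0); column heights now [7 8 8 5 4], max=8

Answer: 0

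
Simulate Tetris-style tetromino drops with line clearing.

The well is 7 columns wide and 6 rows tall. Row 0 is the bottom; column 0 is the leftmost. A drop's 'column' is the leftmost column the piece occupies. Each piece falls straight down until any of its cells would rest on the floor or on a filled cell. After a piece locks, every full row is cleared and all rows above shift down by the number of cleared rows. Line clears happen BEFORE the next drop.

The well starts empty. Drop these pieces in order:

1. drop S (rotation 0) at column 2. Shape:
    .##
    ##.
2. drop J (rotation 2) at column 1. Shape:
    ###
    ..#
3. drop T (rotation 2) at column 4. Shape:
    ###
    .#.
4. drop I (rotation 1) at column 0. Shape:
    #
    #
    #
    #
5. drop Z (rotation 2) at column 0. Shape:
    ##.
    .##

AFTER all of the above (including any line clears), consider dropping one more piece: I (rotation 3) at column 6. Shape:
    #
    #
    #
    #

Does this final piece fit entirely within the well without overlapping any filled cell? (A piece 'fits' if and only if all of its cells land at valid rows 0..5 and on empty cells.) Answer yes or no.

Answer: no

Derivation:
Drop 1: S rot0 at col 2 lands with bottom-row=0; cleared 0 line(s) (total 0); column heights now [0 0 1 2 2 0 0], max=2
Drop 2: J rot2 at col 1 lands with bottom-row=2; cleared 0 line(s) (total 0); column heights now [0 4 4 4 2 0 0], max=4
Drop 3: T rot2 at col 4 lands with bottom-row=1; cleared 0 line(s) (total 0); column heights now [0 4 4 4 3 3 3], max=4
Drop 4: I rot1 at col 0 lands with bottom-row=0; cleared 0 line(s) (total 0); column heights now [4 4 4 4 3 3 3], max=4
Drop 5: Z rot2 at col 0 lands with bottom-row=4; cleared 0 line(s) (total 0); column heights now [6 6 5 4 3 3 3], max=6
Test piece I rot3 at col 6 (width 1): heights before test = [6 6 5 4 3 3 3]; fits = False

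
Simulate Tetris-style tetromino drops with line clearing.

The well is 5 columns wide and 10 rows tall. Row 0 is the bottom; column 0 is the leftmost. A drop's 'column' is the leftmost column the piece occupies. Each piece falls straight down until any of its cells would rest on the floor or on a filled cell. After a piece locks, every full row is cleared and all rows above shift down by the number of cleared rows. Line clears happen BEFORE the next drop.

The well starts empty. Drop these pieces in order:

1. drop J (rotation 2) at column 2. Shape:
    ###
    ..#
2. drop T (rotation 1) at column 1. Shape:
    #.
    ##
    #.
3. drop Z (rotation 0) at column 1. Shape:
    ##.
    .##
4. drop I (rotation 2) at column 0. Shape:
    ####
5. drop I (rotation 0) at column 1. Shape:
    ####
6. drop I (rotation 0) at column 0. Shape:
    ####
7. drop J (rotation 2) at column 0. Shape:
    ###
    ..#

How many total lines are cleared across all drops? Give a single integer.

Answer: 0

Derivation:
Drop 1: J rot2 at col 2 lands with bottom-row=0; cleared 0 line(s) (total 0); column heights now [0 0 2 2 2], max=2
Drop 2: T rot1 at col 1 lands with bottom-row=1; cleared 0 line(s) (total 0); column heights now [0 4 3 2 2], max=4
Drop 3: Z rot0 at col 1 lands with bottom-row=3; cleared 0 line(s) (total 0); column heights now [0 5 5 4 2], max=5
Drop 4: I rot2 at col 0 lands with bottom-row=5; cleared 0 line(s) (total 0); column heights now [6 6 6 6 2], max=6
Drop 5: I rot0 at col 1 lands with bottom-row=6; cleared 0 line(s) (total 0); column heights now [6 7 7 7 7], max=7
Drop 6: I rot0 at col 0 lands with bottom-row=7; cleared 0 line(s) (total 0); column heights now [8 8 8 8 7], max=8
Drop 7: J rot2 at col 0 lands with bottom-row=8; cleared 0 line(s) (total 0); column heights now [10 10 10 8 7], max=10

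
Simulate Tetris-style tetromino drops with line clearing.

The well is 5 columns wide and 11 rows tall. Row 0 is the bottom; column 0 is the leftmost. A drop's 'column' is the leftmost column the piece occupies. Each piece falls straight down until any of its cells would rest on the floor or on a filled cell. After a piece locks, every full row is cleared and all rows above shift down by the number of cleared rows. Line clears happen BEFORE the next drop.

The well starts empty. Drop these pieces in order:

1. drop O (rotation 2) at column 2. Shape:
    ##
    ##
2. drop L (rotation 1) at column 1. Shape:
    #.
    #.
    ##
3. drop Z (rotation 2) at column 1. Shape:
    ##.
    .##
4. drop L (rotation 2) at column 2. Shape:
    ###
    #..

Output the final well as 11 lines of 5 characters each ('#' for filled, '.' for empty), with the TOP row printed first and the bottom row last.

Answer: .....
.....
.....
..###
..#..
.##..
.###.
.#...
.##..
..##.
..##.

Derivation:
Drop 1: O rot2 at col 2 lands with bottom-row=0; cleared 0 line(s) (total 0); column heights now [0 0 2 2 0], max=2
Drop 2: L rot1 at col 1 lands with bottom-row=2; cleared 0 line(s) (total 0); column heights now [0 5 3 2 0], max=5
Drop 3: Z rot2 at col 1 lands with bottom-row=4; cleared 0 line(s) (total 0); column heights now [0 6 6 5 0], max=6
Drop 4: L rot2 at col 2 lands with bottom-row=6; cleared 0 line(s) (total 0); column heights now [0 6 8 8 8], max=8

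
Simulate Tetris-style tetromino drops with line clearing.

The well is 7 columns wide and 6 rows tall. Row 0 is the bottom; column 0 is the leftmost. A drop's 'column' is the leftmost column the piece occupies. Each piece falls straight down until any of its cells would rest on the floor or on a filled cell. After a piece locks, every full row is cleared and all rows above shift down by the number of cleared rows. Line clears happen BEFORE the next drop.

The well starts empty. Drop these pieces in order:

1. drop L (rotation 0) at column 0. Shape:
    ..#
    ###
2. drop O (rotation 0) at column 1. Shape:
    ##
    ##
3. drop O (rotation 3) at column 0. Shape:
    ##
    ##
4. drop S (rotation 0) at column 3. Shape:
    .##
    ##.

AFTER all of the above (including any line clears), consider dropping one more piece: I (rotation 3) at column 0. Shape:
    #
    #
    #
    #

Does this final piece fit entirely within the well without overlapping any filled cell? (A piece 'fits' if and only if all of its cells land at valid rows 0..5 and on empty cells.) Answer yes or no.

Answer: no

Derivation:
Drop 1: L rot0 at col 0 lands with bottom-row=0; cleared 0 line(s) (total 0); column heights now [1 1 2 0 0 0 0], max=2
Drop 2: O rot0 at col 1 lands with bottom-row=2; cleared 0 line(s) (total 0); column heights now [1 4 4 0 0 0 0], max=4
Drop 3: O rot3 at col 0 lands with bottom-row=4; cleared 0 line(s) (total 0); column heights now [6 6 4 0 0 0 0], max=6
Drop 4: S rot0 at col 3 lands with bottom-row=0; cleared 0 line(s) (total 0); column heights now [6 6 4 1 2 2 0], max=6
Test piece I rot3 at col 0 (width 1): heights before test = [6 6 4 1 2 2 0]; fits = False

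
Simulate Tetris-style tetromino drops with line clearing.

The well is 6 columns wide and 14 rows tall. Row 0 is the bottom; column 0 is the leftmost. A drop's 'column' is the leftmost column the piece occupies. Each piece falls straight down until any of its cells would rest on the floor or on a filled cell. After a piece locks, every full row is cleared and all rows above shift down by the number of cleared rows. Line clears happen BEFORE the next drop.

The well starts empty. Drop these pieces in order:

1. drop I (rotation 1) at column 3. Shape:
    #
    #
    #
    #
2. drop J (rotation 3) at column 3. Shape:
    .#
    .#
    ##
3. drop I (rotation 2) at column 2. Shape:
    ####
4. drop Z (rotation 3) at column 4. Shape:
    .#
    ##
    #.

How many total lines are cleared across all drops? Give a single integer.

Drop 1: I rot1 at col 3 lands with bottom-row=0; cleared 0 line(s) (total 0); column heights now [0 0 0 4 0 0], max=4
Drop 2: J rot3 at col 3 lands with bottom-row=4; cleared 0 line(s) (total 0); column heights now [0 0 0 5 7 0], max=7
Drop 3: I rot2 at col 2 lands with bottom-row=7; cleared 0 line(s) (total 0); column heights now [0 0 8 8 8 8], max=8
Drop 4: Z rot3 at col 4 lands with bottom-row=8; cleared 0 line(s) (total 0); column heights now [0 0 8 8 10 11], max=11

Answer: 0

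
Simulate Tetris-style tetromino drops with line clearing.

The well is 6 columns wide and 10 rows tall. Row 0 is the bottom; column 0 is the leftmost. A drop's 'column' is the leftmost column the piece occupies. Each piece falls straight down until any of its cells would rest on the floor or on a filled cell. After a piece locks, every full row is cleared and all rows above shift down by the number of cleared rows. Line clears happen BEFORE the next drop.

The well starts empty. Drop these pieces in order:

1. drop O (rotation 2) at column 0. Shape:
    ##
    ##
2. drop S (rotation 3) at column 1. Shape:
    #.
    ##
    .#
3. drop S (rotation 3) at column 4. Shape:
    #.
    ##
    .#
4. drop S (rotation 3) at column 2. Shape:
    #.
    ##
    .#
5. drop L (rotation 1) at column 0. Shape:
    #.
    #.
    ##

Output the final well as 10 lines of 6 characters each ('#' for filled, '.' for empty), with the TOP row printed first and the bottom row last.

Answer: ......
......
......
#.....
#.....
###...
.###..
.####.
###.##
##...#

Derivation:
Drop 1: O rot2 at col 0 lands with bottom-row=0; cleared 0 line(s) (total 0); column heights now [2 2 0 0 0 0], max=2
Drop 2: S rot3 at col 1 lands with bottom-row=1; cleared 0 line(s) (total 0); column heights now [2 4 3 0 0 0], max=4
Drop 3: S rot3 at col 4 lands with bottom-row=0; cleared 0 line(s) (total 0); column heights now [2 4 3 0 3 2], max=4
Drop 4: S rot3 at col 2 lands with bottom-row=2; cleared 0 line(s) (total 0); column heights now [2 4 5 4 3 2], max=5
Drop 5: L rot1 at col 0 lands with bottom-row=4; cleared 0 line(s) (total 0); column heights now [7 5 5 4 3 2], max=7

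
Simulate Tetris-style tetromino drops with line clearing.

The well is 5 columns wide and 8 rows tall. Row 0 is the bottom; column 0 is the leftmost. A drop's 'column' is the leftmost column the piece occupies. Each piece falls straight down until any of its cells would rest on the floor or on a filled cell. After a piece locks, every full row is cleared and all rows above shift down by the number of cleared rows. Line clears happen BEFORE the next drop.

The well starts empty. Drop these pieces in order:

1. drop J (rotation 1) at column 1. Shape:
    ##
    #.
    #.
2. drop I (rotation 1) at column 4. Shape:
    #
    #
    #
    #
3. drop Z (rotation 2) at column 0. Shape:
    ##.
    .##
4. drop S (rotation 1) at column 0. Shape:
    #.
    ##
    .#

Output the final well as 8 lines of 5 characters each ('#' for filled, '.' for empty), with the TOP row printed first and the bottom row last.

Drop 1: J rot1 at col 1 lands with bottom-row=0; cleared 0 line(s) (total 0); column heights now [0 3 3 0 0], max=3
Drop 2: I rot1 at col 4 lands with bottom-row=0; cleared 0 line(s) (total 0); column heights now [0 3 3 0 4], max=4
Drop 3: Z rot2 at col 0 lands with bottom-row=3; cleared 0 line(s) (total 0); column heights now [5 5 4 0 4], max=5
Drop 4: S rot1 at col 0 lands with bottom-row=5; cleared 0 line(s) (total 0); column heights now [8 7 4 0 4], max=8

Answer: #....
##...
.#...
##...
.##.#
.##.#
.#..#
.#..#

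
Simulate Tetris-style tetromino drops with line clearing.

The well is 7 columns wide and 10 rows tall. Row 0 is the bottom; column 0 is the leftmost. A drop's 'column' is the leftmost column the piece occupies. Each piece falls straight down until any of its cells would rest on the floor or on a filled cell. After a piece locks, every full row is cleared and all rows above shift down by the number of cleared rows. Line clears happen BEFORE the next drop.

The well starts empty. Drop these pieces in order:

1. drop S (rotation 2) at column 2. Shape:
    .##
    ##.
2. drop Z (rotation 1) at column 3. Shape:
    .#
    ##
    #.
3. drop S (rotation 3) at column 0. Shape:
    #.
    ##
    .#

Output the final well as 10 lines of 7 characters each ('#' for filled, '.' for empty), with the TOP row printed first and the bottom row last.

Answer: .......
.......
.......
.......
.......
....#..
...##..
#..#...
##.##..
.###...

Derivation:
Drop 1: S rot2 at col 2 lands with bottom-row=0; cleared 0 line(s) (total 0); column heights now [0 0 1 2 2 0 0], max=2
Drop 2: Z rot1 at col 3 lands with bottom-row=2; cleared 0 line(s) (total 0); column heights now [0 0 1 4 5 0 0], max=5
Drop 3: S rot3 at col 0 lands with bottom-row=0; cleared 0 line(s) (total 0); column heights now [3 2 1 4 5 0 0], max=5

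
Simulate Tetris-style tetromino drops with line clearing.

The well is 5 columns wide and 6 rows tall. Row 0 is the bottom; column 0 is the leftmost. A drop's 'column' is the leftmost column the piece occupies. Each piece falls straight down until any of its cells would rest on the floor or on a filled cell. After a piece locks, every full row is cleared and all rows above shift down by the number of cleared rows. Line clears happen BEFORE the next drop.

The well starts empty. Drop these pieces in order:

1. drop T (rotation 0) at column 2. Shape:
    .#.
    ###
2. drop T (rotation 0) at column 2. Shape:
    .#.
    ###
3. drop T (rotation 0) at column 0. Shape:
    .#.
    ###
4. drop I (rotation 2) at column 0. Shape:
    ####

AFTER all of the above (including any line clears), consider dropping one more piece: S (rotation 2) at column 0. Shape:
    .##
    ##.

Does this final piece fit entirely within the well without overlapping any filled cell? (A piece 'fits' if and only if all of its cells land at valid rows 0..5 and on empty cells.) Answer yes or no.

Answer: no

Derivation:
Drop 1: T rot0 at col 2 lands with bottom-row=0; cleared 0 line(s) (total 0); column heights now [0 0 1 2 1], max=2
Drop 2: T rot0 at col 2 lands with bottom-row=2; cleared 0 line(s) (total 0); column heights now [0 0 3 4 3], max=4
Drop 3: T rot0 at col 0 lands with bottom-row=3; cleared 0 line(s) (total 0); column heights now [4 5 4 4 3], max=5
Drop 4: I rot2 at col 0 lands with bottom-row=5; cleared 0 line(s) (total 0); column heights now [6 6 6 6 3], max=6
Test piece S rot2 at col 0 (width 3): heights before test = [6 6 6 6 3]; fits = False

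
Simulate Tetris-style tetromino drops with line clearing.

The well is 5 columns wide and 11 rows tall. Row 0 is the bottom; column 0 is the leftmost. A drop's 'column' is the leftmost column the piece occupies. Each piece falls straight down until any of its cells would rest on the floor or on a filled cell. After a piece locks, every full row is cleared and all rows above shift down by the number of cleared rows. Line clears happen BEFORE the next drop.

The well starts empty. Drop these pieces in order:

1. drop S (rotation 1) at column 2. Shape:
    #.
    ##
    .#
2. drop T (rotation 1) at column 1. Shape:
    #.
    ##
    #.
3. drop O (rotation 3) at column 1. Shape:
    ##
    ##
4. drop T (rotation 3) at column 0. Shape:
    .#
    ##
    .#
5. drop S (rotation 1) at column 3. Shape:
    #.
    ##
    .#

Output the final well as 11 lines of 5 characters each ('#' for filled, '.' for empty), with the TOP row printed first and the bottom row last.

Answer: .....
.#...
##...
.#...
.##..
.##..
.#...
.###.
.####
..###
...#.

Derivation:
Drop 1: S rot1 at col 2 lands with bottom-row=0; cleared 0 line(s) (total 0); column heights now [0 0 3 2 0], max=3
Drop 2: T rot1 at col 1 lands with bottom-row=2; cleared 0 line(s) (total 0); column heights now [0 5 4 2 0], max=5
Drop 3: O rot3 at col 1 lands with bottom-row=5; cleared 0 line(s) (total 0); column heights now [0 7 7 2 0], max=7
Drop 4: T rot3 at col 0 lands with bottom-row=7; cleared 0 line(s) (total 0); column heights now [9 10 7 2 0], max=10
Drop 5: S rot1 at col 3 lands with bottom-row=1; cleared 0 line(s) (total 0); column heights now [9 10 7 4 3], max=10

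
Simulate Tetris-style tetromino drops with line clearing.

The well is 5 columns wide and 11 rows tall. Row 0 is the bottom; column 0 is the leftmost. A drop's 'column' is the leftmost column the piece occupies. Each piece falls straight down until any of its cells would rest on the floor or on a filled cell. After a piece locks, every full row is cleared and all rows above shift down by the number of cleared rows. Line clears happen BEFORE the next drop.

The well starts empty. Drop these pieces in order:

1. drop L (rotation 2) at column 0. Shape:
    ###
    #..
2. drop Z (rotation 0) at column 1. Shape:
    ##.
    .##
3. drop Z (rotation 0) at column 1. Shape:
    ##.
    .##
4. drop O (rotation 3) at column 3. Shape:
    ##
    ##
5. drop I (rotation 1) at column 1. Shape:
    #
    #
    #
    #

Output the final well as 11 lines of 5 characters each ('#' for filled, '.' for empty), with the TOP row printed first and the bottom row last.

Answer: .....
.#...
.#...
.#...
.#.##
.####
..##.
.##..
..##.
###..
#....

Derivation:
Drop 1: L rot2 at col 0 lands with bottom-row=0; cleared 0 line(s) (total 0); column heights now [2 2 2 0 0], max=2
Drop 2: Z rot0 at col 1 lands with bottom-row=2; cleared 0 line(s) (total 0); column heights now [2 4 4 3 0], max=4
Drop 3: Z rot0 at col 1 lands with bottom-row=4; cleared 0 line(s) (total 0); column heights now [2 6 6 5 0], max=6
Drop 4: O rot3 at col 3 lands with bottom-row=5; cleared 0 line(s) (total 0); column heights now [2 6 6 7 7], max=7
Drop 5: I rot1 at col 1 lands with bottom-row=6; cleared 0 line(s) (total 0); column heights now [2 10 6 7 7], max=10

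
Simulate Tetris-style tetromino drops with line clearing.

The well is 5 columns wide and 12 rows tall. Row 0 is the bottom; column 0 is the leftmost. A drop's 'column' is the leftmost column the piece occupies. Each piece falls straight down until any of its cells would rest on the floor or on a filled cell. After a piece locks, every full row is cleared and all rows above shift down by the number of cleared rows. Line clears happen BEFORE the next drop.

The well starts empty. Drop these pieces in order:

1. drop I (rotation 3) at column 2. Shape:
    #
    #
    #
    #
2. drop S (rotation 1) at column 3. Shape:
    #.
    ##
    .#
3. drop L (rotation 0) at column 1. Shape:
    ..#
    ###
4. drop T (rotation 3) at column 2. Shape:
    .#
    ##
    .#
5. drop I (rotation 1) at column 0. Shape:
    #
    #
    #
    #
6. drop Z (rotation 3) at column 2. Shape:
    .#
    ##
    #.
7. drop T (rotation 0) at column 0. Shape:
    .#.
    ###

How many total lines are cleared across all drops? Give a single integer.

Drop 1: I rot3 at col 2 lands with bottom-row=0; cleared 0 line(s) (total 0); column heights now [0 0 4 0 0], max=4
Drop 2: S rot1 at col 3 lands with bottom-row=0; cleared 0 line(s) (total 0); column heights now [0 0 4 3 2], max=4
Drop 3: L rot0 at col 1 lands with bottom-row=4; cleared 0 line(s) (total 0); column heights now [0 5 5 6 2], max=6
Drop 4: T rot3 at col 2 lands with bottom-row=6; cleared 0 line(s) (total 0); column heights now [0 5 8 9 2], max=9
Drop 5: I rot1 at col 0 lands with bottom-row=0; cleared 0 line(s) (total 0); column heights now [4 5 8 9 2], max=9
Drop 6: Z rot3 at col 2 lands with bottom-row=8; cleared 0 line(s) (total 0); column heights now [4 5 10 11 2], max=11
Drop 7: T rot0 at col 0 lands with bottom-row=10; cleared 0 line(s) (total 0); column heights now [11 12 11 11 2], max=12

Answer: 0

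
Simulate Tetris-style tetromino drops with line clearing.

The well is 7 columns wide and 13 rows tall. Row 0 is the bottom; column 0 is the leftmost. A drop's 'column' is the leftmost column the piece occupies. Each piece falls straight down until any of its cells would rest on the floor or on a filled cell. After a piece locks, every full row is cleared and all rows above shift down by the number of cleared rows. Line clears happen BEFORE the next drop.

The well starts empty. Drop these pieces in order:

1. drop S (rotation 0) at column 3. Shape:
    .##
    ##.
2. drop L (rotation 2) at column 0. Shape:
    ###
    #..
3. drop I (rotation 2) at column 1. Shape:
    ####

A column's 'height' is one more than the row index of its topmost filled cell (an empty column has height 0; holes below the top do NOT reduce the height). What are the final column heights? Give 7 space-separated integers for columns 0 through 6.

Drop 1: S rot0 at col 3 lands with bottom-row=0; cleared 0 line(s) (total 0); column heights now [0 0 0 1 2 2 0], max=2
Drop 2: L rot2 at col 0 lands with bottom-row=0; cleared 0 line(s) (total 0); column heights now [2 2 2 1 2 2 0], max=2
Drop 3: I rot2 at col 1 lands with bottom-row=2; cleared 0 line(s) (total 0); column heights now [2 3 3 3 3 2 0], max=3

Answer: 2 3 3 3 3 2 0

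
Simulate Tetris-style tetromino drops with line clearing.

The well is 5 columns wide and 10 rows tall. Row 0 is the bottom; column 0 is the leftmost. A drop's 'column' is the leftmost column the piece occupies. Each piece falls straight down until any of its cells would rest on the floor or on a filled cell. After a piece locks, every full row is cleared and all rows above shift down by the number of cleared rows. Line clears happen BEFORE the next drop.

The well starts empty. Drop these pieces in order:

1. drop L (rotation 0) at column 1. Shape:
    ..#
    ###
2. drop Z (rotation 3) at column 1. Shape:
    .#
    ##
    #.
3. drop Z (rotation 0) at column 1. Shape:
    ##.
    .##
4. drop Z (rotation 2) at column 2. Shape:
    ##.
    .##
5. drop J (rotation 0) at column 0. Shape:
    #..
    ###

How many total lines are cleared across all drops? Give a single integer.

Answer: 0

Derivation:
Drop 1: L rot0 at col 1 lands with bottom-row=0; cleared 0 line(s) (total 0); column heights now [0 1 1 2 0], max=2
Drop 2: Z rot3 at col 1 lands with bottom-row=1; cleared 0 line(s) (total 0); column heights now [0 3 4 2 0], max=4
Drop 3: Z rot0 at col 1 lands with bottom-row=4; cleared 0 line(s) (total 0); column heights now [0 6 6 5 0], max=6
Drop 4: Z rot2 at col 2 lands with bottom-row=5; cleared 0 line(s) (total 0); column heights now [0 6 7 7 6], max=7
Drop 5: J rot0 at col 0 lands with bottom-row=7; cleared 0 line(s) (total 0); column heights now [9 8 8 7 6], max=9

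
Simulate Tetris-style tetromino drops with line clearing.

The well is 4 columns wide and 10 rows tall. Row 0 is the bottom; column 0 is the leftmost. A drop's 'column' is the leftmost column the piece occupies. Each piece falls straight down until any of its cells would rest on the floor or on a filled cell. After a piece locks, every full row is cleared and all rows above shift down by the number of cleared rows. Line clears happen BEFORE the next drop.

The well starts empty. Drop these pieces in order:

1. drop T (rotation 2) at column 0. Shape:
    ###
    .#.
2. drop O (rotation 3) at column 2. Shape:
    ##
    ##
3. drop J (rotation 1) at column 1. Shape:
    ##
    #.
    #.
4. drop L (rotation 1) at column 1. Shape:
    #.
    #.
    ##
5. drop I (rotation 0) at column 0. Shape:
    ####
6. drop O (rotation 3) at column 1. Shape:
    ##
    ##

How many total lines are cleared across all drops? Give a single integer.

Answer: 1

Derivation:
Drop 1: T rot2 at col 0 lands with bottom-row=0; cleared 0 line(s) (total 0); column heights now [2 2 2 0], max=2
Drop 2: O rot3 at col 2 lands with bottom-row=2; cleared 0 line(s) (total 0); column heights now [2 2 4 4], max=4
Drop 3: J rot1 at col 1 lands with bottom-row=2; cleared 0 line(s) (total 0); column heights now [2 5 5 4], max=5
Drop 4: L rot1 at col 1 lands with bottom-row=5; cleared 0 line(s) (total 0); column heights now [2 8 6 4], max=8
Drop 5: I rot0 at col 0 lands with bottom-row=8; cleared 1 line(s) (total 1); column heights now [2 8 6 4], max=8
Drop 6: O rot3 at col 1 lands with bottom-row=8; cleared 0 line(s) (total 1); column heights now [2 10 10 4], max=10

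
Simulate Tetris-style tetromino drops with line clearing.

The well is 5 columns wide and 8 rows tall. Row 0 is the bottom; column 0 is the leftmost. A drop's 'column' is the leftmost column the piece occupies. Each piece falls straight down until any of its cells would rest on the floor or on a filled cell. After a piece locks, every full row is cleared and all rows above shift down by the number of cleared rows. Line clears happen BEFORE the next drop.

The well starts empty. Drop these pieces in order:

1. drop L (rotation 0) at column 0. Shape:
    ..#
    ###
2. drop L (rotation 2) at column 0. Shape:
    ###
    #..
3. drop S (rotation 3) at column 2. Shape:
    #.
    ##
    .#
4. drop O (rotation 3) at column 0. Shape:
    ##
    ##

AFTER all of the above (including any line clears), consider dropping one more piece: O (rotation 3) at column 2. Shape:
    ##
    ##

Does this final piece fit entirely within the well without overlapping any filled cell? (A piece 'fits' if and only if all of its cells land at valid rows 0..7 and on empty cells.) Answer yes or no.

Answer: yes

Derivation:
Drop 1: L rot0 at col 0 lands with bottom-row=0; cleared 0 line(s) (total 0); column heights now [1 1 2 0 0], max=2
Drop 2: L rot2 at col 0 lands with bottom-row=1; cleared 0 line(s) (total 0); column heights now [3 3 3 0 0], max=3
Drop 3: S rot3 at col 2 lands with bottom-row=2; cleared 0 line(s) (total 0); column heights now [3 3 5 4 0], max=5
Drop 4: O rot3 at col 0 lands with bottom-row=3; cleared 0 line(s) (total 0); column heights now [5 5 5 4 0], max=5
Test piece O rot3 at col 2 (width 2): heights before test = [5 5 5 4 0]; fits = True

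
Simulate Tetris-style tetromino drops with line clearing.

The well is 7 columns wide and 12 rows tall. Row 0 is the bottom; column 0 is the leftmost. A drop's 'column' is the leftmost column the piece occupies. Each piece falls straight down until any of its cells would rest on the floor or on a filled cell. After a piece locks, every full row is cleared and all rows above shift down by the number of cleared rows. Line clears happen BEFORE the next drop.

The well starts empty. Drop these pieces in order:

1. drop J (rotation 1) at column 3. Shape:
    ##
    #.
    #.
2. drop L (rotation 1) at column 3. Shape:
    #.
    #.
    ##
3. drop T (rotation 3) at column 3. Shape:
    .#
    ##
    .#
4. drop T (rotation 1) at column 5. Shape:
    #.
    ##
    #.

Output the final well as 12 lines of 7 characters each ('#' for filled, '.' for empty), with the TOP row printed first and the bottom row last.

Drop 1: J rot1 at col 3 lands with bottom-row=0; cleared 0 line(s) (total 0); column heights now [0 0 0 3 3 0 0], max=3
Drop 2: L rot1 at col 3 lands with bottom-row=3; cleared 0 line(s) (total 0); column heights now [0 0 0 6 4 0 0], max=6
Drop 3: T rot3 at col 3 lands with bottom-row=5; cleared 0 line(s) (total 0); column heights now [0 0 0 7 8 0 0], max=8
Drop 4: T rot1 at col 5 lands with bottom-row=0; cleared 0 line(s) (total 0); column heights now [0 0 0 7 8 3 2], max=8

Answer: .......
.......
.......
.......
....#..
...##..
...##..
...#...
...##..
...###.
...#.##
...#.#.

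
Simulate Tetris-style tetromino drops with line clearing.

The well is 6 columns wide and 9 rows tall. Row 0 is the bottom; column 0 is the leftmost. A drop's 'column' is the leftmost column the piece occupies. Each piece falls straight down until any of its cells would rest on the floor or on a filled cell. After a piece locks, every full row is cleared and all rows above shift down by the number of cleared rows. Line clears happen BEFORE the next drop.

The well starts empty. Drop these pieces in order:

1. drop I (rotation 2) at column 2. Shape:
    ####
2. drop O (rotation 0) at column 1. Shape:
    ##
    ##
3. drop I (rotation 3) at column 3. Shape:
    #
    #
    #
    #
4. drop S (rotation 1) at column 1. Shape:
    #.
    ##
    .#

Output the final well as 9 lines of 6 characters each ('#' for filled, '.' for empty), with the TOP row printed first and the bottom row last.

Drop 1: I rot2 at col 2 lands with bottom-row=0; cleared 0 line(s) (total 0); column heights now [0 0 1 1 1 1], max=1
Drop 2: O rot0 at col 1 lands with bottom-row=1; cleared 0 line(s) (total 0); column heights now [0 3 3 1 1 1], max=3
Drop 3: I rot3 at col 3 lands with bottom-row=1; cleared 0 line(s) (total 0); column heights now [0 3 3 5 1 1], max=5
Drop 4: S rot1 at col 1 lands with bottom-row=3; cleared 0 line(s) (total 0); column heights now [0 6 5 5 1 1], max=6

Answer: ......
......
......
.#....
.###..
..##..
.###..
.###..
..####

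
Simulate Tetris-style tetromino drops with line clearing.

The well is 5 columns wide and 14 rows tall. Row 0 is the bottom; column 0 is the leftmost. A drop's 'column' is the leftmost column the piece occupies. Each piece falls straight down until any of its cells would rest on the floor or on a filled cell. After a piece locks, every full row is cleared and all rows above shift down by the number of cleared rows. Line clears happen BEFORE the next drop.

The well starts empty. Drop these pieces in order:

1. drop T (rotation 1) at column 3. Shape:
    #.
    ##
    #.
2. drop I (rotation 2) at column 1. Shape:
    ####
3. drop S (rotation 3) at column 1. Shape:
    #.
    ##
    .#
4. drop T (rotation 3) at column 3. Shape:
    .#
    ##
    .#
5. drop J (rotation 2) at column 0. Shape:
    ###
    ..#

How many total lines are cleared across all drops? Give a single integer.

Drop 1: T rot1 at col 3 lands with bottom-row=0; cleared 0 line(s) (total 0); column heights now [0 0 0 3 2], max=3
Drop 2: I rot2 at col 1 lands with bottom-row=3; cleared 0 line(s) (total 0); column heights now [0 4 4 4 4], max=4
Drop 3: S rot3 at col 1 lands with bottom-row=4; cleared 0 line(s) (total 0); column heights now [0 7 6 4 4], max=7
Drop 4: T rot3 at col 3 lands with bottom-row=4; cleared 0 line(s) (total 0); column heights now [0 7 6 6 7], max=7
Drop 5: J rot2 at col 0 lands with bottom-row=6; cleared 0 line(s) (total 0); column heights now [8 8 8 6 7], max=8

Answer: 0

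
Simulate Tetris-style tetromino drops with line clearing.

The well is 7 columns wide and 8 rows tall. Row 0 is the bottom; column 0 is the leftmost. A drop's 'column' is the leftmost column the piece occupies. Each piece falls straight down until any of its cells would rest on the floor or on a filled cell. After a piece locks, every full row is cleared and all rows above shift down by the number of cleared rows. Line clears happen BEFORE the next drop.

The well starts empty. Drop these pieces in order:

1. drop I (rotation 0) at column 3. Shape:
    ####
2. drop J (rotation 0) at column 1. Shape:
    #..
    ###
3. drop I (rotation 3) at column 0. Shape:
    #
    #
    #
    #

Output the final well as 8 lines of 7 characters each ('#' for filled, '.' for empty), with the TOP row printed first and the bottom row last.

Drop 1: I rot0 at col 3 lands with bottom-row=0; cleared 0 line(s) (total 0); column heights now [0 0 0 1 1 1 1], max=1
Drop 2: J rot0 at col 1 lands with bottom-row=1; cleared 0 line(s) (total 0); column heights now [0 3 2 2 1 1 1], max=3
Drop 3: I rot3 at col 0 lands with bottom-row=0; cleared 0 line(s) (total 0); column heights now [4 3 2 2 1 1 1], max=4

Answer: .......
.......
.......
.......
#......
##.....
####...
#..####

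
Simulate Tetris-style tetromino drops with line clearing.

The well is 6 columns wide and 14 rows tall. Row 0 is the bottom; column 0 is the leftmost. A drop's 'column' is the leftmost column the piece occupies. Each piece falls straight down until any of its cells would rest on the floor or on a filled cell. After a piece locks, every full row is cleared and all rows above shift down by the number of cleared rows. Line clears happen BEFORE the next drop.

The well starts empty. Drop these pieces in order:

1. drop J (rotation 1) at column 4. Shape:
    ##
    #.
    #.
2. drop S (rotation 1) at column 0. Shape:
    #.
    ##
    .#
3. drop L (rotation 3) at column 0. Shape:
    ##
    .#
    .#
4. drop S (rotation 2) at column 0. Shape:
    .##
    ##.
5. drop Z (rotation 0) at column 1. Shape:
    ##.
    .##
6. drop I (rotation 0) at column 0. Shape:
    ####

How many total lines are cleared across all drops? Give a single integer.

Answer: 0

Derivation:
Drop 1: J rot1 at col 4 lands with bottom-row=0; cleared 0 line(s) (total 0); column heights now [0 0 0 0 3 3], max=3
Drop 2: S rot1 at col 0 lands with bottom-row=0; cleared 0 line(s) (total 0); column heights now [3 2 0 0 3 3], max=3
Drop 3: L rot3 at col 0 lands with bottom-row=2; cleared 0 line(s) (total 0); column heights now [5 5 0 0 3 3], max=5
Drop 4: S rot2 at col 0 lands with bottom-row=5; cleared 0 line(s) (total 0); column heights now [6 7 7 0 3 3], max=7
Drop 5: Z rot0 at col 1 lands with bottom-row=7; cleared 0 line(s) (total 0); column heights now [6 9 9 8 3 3], max=9
Drop 6: I rot0 at col 0 lands with bottom-row=9; cleared 0 line(s) (total 0); column heights now [10 10 10 10 3 3], max=10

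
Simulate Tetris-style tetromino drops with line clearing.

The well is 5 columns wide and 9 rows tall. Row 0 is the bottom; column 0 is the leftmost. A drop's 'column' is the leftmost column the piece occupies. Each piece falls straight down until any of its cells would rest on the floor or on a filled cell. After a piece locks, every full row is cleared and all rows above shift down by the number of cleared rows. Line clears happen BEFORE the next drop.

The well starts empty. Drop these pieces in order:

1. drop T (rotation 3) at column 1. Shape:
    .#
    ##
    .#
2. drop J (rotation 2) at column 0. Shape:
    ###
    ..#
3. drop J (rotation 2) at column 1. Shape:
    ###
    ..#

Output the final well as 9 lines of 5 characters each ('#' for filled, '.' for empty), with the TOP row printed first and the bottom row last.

Answer: .....
.....
.....
.###.
####.
..#..
..#..
.##..
..#..

Derivation:
Drop 1: T rot3 at col 1 lands with bottom-row=0; cleared 0 line(s) (total 0); column heights now [0 2 3 0 0], max=3
Drop 2: J rot2 at col 0 lands with bottom-row=3; cleared 0 line(s) (total 0); column heights now [5 5 5 0 0], max=5
Drop 3: J rot2 at col 1 lands with bottom-row=4; cleared 0 line(s) (total 0); column heights now [5 6 6 6 0], max=6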